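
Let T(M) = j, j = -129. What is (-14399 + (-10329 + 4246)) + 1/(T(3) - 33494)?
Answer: -688666287/33623 ≈ -20482.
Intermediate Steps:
T(M) = -129
(-14399 + (-10329 + 4246)) + 1/(T(3) - 33494) = (-14399 + (-10329 + 4246)) + 1/(-129 - 33494) = (-14399 - 6083) + 1/(-33623) = -20482 - 1/33623 = -688666287/33623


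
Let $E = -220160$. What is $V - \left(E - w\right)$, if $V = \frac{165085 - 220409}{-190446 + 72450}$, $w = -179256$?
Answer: $\frac{1206640927}{29499} \approx 40905.0$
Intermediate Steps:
$V = \frac{13831}{29499}$ ($V = - \frac{55324}{-117996} = \left(-55324\right) \left(- \frac{1}{117996}\right) = \frac{13831}{29499} \approx 0.46886$)
$V - \left(E - w\right) = \frac{13831}{29499} - \left(-220160 - -179256\right) = \frac{13831}{29499} - \left(-220160 + 179256\right) = \frac{13831}{29499} - -40904 = \frac{13831}{29499} + 40904 = \frac{1206640927}{29499}$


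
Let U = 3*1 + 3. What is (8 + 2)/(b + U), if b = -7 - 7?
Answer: -5/4 ≈ -1.2500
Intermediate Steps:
U = 6 (U = 3 + 3 = 6)
b = -14
(8 + 2)/(b + U) = (8 + 2)/(-14 + 6) = 10/(-8) = -⅛*10 = -5/4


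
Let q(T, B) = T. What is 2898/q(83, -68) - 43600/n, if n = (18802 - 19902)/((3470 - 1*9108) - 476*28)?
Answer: -686309730/913 ≈ -7.5171e+5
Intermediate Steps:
n = 550/9483 (n = -1100/((3470 - 9108) - 13328) = -1100/(-5638 - 13328) = -1100/(-18966) = -1100*(-1/18966) = 550/9483 ≈ 0.057999)
2898/q(83, -68) - 43600/n = 2898/83 - 43600/550/9483 = 2898*(1/83) - 43600*9483/550 = 2898/83 - 8269176/11 = -686309730/913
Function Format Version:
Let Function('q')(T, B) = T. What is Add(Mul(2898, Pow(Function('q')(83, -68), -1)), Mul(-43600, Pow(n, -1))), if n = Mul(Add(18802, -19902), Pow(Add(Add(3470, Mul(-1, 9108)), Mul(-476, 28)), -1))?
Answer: Rational(-686309730, 913) ≈ -7.5171e+5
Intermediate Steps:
n = Rational(550, 9483) (n = Mul(-1100, Pow(Add(Add(3470, -9108), -13328), -1)) = Mul(-1100, Pow(Add(-5638, -13328), -1)) = Mul(-1100, Pow(-18966, -1)) = Mul(-1100, Rational(-1, 18966)) = Rational(550, 9483) ≈ 0.057999)
Add(Mul(2898, Pow(Function('q')(83, -68), -1)), Mul(-43600, Pow(n, -1))) = Add(Mul(2898, Pow(83, -1)), Mul(-43600, Pow(Rational(550, 9483), -1))) = Add(Mul(2898, Rational(1, 83)), Mul(-43600, Rational(9483, 550))) = Add(Rational(2898, 83), Rational(-8269176, 11)) = Rational(-686309730, 913)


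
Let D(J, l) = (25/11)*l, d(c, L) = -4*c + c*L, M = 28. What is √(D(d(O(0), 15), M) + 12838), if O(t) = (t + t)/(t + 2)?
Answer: √1561098/11 ≈ 113.59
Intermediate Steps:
O(t) = 2*t/(2 + t) (O(t) = (2*t)/(2 + t) = 2*t/(2 + t))
d(c, L) = -4*c + L*c
D(J, l) = 25*l/11 (D(J, l) = (25*(1/11))*l = 25*l/11)
√(D(d(O(0), 15), M) + 12838) = √((25/11)*28 + 12838) = √(700/11 + 12838) = √(141918/11) = √1561098/11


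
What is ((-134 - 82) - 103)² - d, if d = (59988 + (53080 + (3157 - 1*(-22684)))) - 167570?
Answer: 130422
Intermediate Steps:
d = -28661 (d = (59988 + (53080 + (3157 + 22684))) - 167570 = (59988 + (53080 + 25841)) - 167570 = (59988 + 78921) - 167570 = 138909 - 167570 = -28661)
((-134 - 82) - 103)² - d = ((-134 - 82) - 103)² - 1*(-28661) = (-216 - 103)² + 28661 = (-319)² + 28661 = 101761 + 28661 = 130422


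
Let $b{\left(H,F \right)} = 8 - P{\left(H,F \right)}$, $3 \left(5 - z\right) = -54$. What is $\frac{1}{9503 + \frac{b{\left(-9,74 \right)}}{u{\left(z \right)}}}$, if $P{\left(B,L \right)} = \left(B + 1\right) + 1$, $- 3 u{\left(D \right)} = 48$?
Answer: $\frac{16}{152033} \approx 0.00010524$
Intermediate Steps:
$z = 23$ ($z = 5 - -18 = 5 + 18 = 23$)
$u{\left(D \right)} = -16$ ($u{\left(D \right)} = \left(- \frac{1}{3}\right) 48 = -16$)
$P{\left(B,L \right)} = 2 + B$ ($P{\left(B,L \right)} = \left(1 + B\right) + 1 = 2 + B$)
$b{\left(H,F \right)} = 6 - H$ ($b{\left(H,F \right)} = 8 - \left(2 + H\right) = 6 - H$)
$\frac{1}{9503 + \frac{b{\left(-9,74 \right)}}{u{\left(z \right)}}} = \frac{1}{9503 + \frac{6 - -9}{-16}} = \frac{1}{9503 + \left(6 + 9\right) \left(- \frac{1}{16}\right)} = \frac{1}{9503 + 15 \left(- \frac{1}{16}\right)} = \frac{1}{9503 - \frac{15}{16}} = \frac{1}{\frac{152033}{16}} = \frac{16}{152033}$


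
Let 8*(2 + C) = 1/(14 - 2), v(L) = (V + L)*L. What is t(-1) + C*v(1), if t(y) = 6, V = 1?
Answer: 97/48 ≈ 2.0208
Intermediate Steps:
v(L) = L*(1 + L) (v(L) = (1 + L)*L = L*(1 + L))
C = -191/96 (C = -2 + 1/(8*(14 - 2)) = -2 + (⅛)/12 = -2 + (⅛)*(1/12) = -2 + 1/96 = -191/96 ≈ -1.9896)
t(-1) + C*v(1) = 6 - 191*(1 + 1)/96 = 6 - 191*2/96 = 6 - 191/96*2 = 6 - 191/48 = 97/48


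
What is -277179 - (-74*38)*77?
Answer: -60655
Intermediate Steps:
-277179 - (-74*38)*77 = -277179 - (-2812)*77 = -277179 - 1*(-216524) = -277179 + 216524 = -60655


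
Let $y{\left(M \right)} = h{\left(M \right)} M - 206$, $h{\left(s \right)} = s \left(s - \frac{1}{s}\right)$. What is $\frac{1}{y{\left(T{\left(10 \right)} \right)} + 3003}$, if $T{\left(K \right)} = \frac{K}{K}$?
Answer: $\frac{1}{2797} \approx 0.00035753$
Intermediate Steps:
$T{\left(K \right)} = 1$
$y{\left(M \right)} = -206 + M \left(-1 + M^{2}\right)$ ($y{\left(M \right)} = \left(-1 + M^{2}\right) M - 206 = M \left(-1 + M^{2}\right) - 206 = -206 + M \left(-1 + M^{2}\right)$)
$\frac{1}{y{\left(T{\left(10 \right)} \right)} + 3003} = \frac{1}{\left(-206 + 1^{3} - 1\right) + 3003} = \frac{1}{\left(-206 + 1 - 1\right) + 3003} = \frac{1}{-206 + 3003} = \frac{1}{2797}$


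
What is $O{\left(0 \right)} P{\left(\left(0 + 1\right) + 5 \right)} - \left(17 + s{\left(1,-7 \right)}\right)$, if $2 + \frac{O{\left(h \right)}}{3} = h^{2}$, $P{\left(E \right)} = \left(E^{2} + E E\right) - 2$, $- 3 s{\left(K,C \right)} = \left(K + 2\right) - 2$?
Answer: $- \frac{1310}{3} \approx -436.67$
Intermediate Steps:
$s{\left(K,C \right)} = - \frac{K}{3}$ ($s{\left(K,C \right)} = - \frac{\left(K + 2\right) - 2}{3} = - \frac{\left(2 + K\right) - 2}{3} = - \frac{K}{3}$)
$P{\left(E \right)} = -2 + 2 E^{2}$ ($P{\left(E \right)} = \left(E^{2} + E^{2}\right) - 2 = 2 E^{2} - 2 = -2 + 2 E^{2}$)
$O{\left(h \right)} = -6 + 3 h^{2}$
$O{\left(0 \right)} P{\left(\left(0 + 1\right) + 5 \right)} - \left(17 + s{\left(1,-7 \right)}\right) = \left(-6 + 3 \cdot 0^{2}\right) \left(-2 + 2 \left(\left(0 + 1\right) + 5\right)^{2}\right) - \left(17 - \frac{1}{3}\right) = \left(-6 + 3 \cdot 0\right) \left(-2 + 2 \left(1 + 5\right)^{2}\right) - \frac{50}{3} = \left(-6 + 0\right) \left(-2 + 2 \cdot 6^{2}\right) + \left(-17 + \frac{1}{3}\right) = - 6 \left(-2 + 2 \cdot 36\right) - \frac{50}{3} = - 6 \left(-2 + 72\right) - \frac{50}{3} = \left(-6\right) 70 - \frac{50}{3} = -420 - \frac{50}{3} = - \frac{1310}{3}$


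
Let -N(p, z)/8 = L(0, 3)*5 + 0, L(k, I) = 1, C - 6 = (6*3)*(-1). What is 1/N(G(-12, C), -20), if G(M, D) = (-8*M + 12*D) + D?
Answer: -1/40 ≈ -0.025000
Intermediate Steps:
C = -12 (C = 6 + (6*3)*(-1) = 6 + 18*(-1) = 6 - 18 = -12)
G(M, D) = -8*M + 13*D
N(p, z) = -40 (N(p, z) = -8*(1*5 + 0) = -8*(5 + 0) = -8*5 = -40)
1/N(G(-12, C), -20) = 1/(-40) = -1/40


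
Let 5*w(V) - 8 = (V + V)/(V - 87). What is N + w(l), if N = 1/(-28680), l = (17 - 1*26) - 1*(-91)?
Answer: -711269/143400 ≈ -4.9600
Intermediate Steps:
l = 82 (l = (17 - 26) + 91 = -9 + 91 = 82)
w(V) = 8/5 + 2*V/(5*(-87 + V)) (w(V) = 8/5 + ((V + V)/(V - 87))/5 = 8/5 + ((2*V)/(-87 + V))/5 = 8/5 + (2*V/(-87 + V))/5 = 8/5 + 2*V/(5*(-87 + V)))
N = -1/28680 ≈ -3.4867e-5
N + w(l) = -1/28680 + 2*(-348 + 5*82)/(5*(-87 + 82)) = -1/28680 + (⅖)*(-348 + 410)/(-5) = -1/28680 + (⅖)*(-⅕)*62 = -1/28680 - 124/25 = -711269/143400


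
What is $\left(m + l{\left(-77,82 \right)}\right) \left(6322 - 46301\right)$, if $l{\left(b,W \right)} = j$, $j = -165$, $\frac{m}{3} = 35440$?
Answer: $-4243970745$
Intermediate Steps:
$m = 106320$ ($m = 3 \cdot 35440 = 106320$)
$l{\left(b,W \right)} = -165$
$\left(m + l{\left(-77,82 \right)}\right) \left(6322 - 46301\right) = \left(106320 - 165\right) \left(6322 - 46301\right) = 106155 \left(-39979\right) = -4243970745$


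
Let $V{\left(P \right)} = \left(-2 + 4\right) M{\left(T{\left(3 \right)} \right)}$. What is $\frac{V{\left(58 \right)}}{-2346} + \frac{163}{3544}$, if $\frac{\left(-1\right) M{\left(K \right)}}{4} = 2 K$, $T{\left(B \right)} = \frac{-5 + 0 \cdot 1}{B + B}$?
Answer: $\frac{502717}{12471336} \approx 0.04031$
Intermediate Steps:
$T{\left(B \right)} = - \frac{5}{2 B}$ ($T{\left(B \right)} = \frac{-5 + 0}{2 B} = - 5 \frac{1}{2 B} = - \frac{5}{2 B}$)
$M{\left(K \right)} = - 8 K$ ($M{\left(K \right)} = - 4 \cdot 2 K = - 8 K$)
$V{\left(P \right)} = \frac{40}{3}$ ($V{\left(P \right)} = \left(-2 + 4\right) \left(- 8 \left(- \frac{5}{2 \cdot 3}\right)\right) = 2 \left(- 8 \left(\left(- \frac{5}{2}\right) \frac{1}{3}\right)\right) = 2 \left(\left(-8\right) \left(- \frac{5}{6}\right)\right) = 2 \cdot \frac{20}{3} = \frac{40}{3}$)
$\frac{V{\left(58 \right)}}{-2346} + \frac{163}{3544} = \frac{40}{3 \left(-2346\right)} + \frac{163}{3544} = \frac{40}{3} \left(- \frac{1}{2346}\right) + 163 \cdot \frac{1}{3544} = - \frac{20}{3519} + \frac{163}{3544} = \frac{502717}{12471336}$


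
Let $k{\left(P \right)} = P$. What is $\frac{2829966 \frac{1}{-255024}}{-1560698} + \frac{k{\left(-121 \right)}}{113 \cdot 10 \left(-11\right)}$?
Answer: $\frac{15874520927}{1629555995760} \approx 0.0097416$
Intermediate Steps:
$\frac{2829966 \frac{1}{-255024}}{-1560698} + \frac{k{\left(-121 \right)}}{113 \cdot 10 \left(-11\right)} = \frac{2829966 \frac{1}{-255024}}{-1560698} - \frac{121}{113 \cdot 10 \left(-11\right)} = 2829966 \left(- \frac{1}{255024}\right) \left(- \frac{1}{1560698}\right) - \frac{121}{1130 \left(-11\right)} = \left(- \frac{20507}{1848}\right) \left(- \frac{1}{1560698}\right) - \frac{121}{-12430} = \frac{20507}{2884169904} - - \frac{11}{1130} = \frac{20507}{2884169904} + \frac{11}{1130} = \frac{15874520927}{1629555995760}$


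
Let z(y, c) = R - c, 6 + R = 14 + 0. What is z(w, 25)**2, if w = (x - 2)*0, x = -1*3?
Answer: 289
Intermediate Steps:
x = -3
R = 8 (R = -6 + (14 + 0) = -6 + 14 = 8)
w = 0 (w = (-3 - 2)*0 = -5*0 = 0)
z(y, c) = 8 - c
z(w, 25)**2 = (8 - 1*25)**2 = (8 - 25)**2 = (-17)**2 = 289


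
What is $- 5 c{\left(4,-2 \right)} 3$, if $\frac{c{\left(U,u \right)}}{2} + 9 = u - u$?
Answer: $270$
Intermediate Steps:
$c{\left(U,u \right)} = -18$ ($c{\left(U,u \right)} = -18 + 2 \left(u - u\right) = -18 + 2 \cdot 0 = -18 + 0 = -18$)
$- 5 c{\left(4,-2 \right)} 3 = \left(-5\right) \left(-18\right) 3 = 90 \cdot 3 = 270$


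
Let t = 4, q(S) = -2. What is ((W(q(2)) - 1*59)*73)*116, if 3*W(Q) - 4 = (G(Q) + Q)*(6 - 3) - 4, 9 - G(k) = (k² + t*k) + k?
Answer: -389528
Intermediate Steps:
G(k) = 9 - k² - 5*k (G(k) = 9 - ((k² + 4*k) + k) = 9 - (k² + 5*k) = 9 + (-k² - 5*k) = 9 - k² - 5*k)
W(Q) = 9 - Q² - 4*Q (W(Q) = 4/3 + (((9 - Q² - 5*Q) + Q)*(6 - 3) - 4)/3 = 4/3 + ((9 - Q² - 4*Q)*3 - 4)/3 = 4/3 + ((27 - 12*Q - 3*Q²) - 4)/3 = 4/3 + (23 - 12*Q - 3*Q²)/3 = 4/3 + (23/3 - Q² - 4*Q) = 9 - Q² - 4*Q)
((W(q(2)) - 1*59)*73)*116 = (((9 - 1*(-2)² - 4*(-2)) - 1*59)*73)*116 = (((9 - 1*4 + 8) - 59)*73)*116 = (((9 - 4 + 8) - 59)*73)*116 = ((13 - 59)*73)*116 = -46*73*116 = -3358*116 = -389528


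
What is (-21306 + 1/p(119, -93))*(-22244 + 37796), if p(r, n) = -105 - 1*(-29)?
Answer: -6295671216/19 ≈ -3.3135e+8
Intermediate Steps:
p(r, n) = -76 (p(r, n) = -105 + 29 = -76)
(-21306 + 1/p(119, -93))*(-22244 + 37796) = (-21306 + 1/(-76))*(-22244 + 37796) = (-21306 - 1/76)*15552 = -1619257/76*15552 = -6295671216/19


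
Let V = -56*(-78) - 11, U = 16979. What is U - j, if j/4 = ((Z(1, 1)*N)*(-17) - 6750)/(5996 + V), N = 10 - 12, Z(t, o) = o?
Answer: 175810451/10353 ≈ 16982.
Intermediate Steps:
V = 4357 (V = 4368 - 11 = 4357)
N = -2
j = -26864/10353 (j = 4*(((1*(-2))*(-17) - 6750)/(5996 + 4357)) = 4*((-2*(-17) - 6750)/10353) = 4*((34 - 6750)*(1/10353)) = 4*(-6716*1/10353) = 4*(-6716/10353) = -26864/10353 ≈ -2.5948)
U - j = 16979 - 1*(-26864/10353) = 16979 + 26864/10353 = 175810451/10353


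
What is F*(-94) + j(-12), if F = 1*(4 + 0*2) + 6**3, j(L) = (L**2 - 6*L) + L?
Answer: -20476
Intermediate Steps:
j(L) = L**2 - 5*L
F = 220 (F = 1*(4 + 0) + 216 = 1*4 + 216 = 4 + 216 = 220)
F*(-94) + j(-12) = 220*(-94) - 12*(-5 - 12) = -20680 - 12*(-17) = -20680 + 204 = -20476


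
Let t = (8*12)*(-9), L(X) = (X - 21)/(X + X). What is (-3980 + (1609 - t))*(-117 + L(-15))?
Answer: 872553/5 ≈ 1.7451e+5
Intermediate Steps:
L(X) = (-21 + X)/(2*X) (L(X) = (-21 + X)/((2*X)) = (-21 + X)*(1/(2*X)) = (-21 + X)/(2*X))
t = -864 (t = 96*(-9) = -864)
(-3980 + (1609 - t))*(-117 + L(-15)) = (-3980 + (1609 - 1*(-864)))*(-117 + (½)*(-21 - 15)/(-15)) = (-3980 + (1609 + 864))*(-117 + (½)*(-1/15)*(-36)) = (-3980 + 2473)*(-117 + 6/5) = -1507*(-579/5) = 872553/5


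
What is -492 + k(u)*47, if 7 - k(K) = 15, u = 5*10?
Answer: -868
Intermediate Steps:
u = 50
k(K) = -8 (k(K) = 7 - 1*15 = 7 - 15 = -8)
-492 + k(u)*47 = -492 - 8*47 = -492 - 376 = -868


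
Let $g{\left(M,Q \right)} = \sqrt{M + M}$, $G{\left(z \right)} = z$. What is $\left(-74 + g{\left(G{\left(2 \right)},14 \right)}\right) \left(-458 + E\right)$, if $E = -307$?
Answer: $55080$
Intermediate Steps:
$g{\left(M,Q \right)} = \sqrt{2} \sqrt{M}$ ($g{\left(M,Q \right)} = \sqrt{2 M} = \sqrt{2} \sqrt{M}$)
$\left(-74 + g{\left(G{\left(2 \right)},14 \right)}\right) \left(-458 + E\right) = \left(-74 + \sqrt{2} \sqrt{2}\right) \left(-458 - 307\right) = \left(-74 + 2\right) \left(-765\right) = \left(-72\right) \left(-765\right) = 55080$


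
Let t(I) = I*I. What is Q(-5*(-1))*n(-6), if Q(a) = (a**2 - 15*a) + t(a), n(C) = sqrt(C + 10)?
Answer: -50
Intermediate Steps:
n(C) = sqrt(10 + C)
t(I) = I**2
Q(a) = -15*a + 2*a**2 (Q(a) = (a**2 - 15*a) + a**2 = -15*a + 2*a**2)
Q(-5*(-1))*n(-6) = ((-5*(-1))*(-15 + 2*(-5*(-1))))*sqrt(10 - 6) = (5*(-15 + 2*5))*sqrt(4) = (5*(-15 + 10))*2 = (5*(-5))*2 = -25*2 = -50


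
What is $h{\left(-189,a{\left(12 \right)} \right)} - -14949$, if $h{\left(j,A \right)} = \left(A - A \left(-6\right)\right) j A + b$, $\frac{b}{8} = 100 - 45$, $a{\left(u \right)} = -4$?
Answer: $-5779$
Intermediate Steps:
$b = 440$ ($b = 8 \left(100 - 45\right) = 8 \cdot 55 = 440$)
$h{\left(j,A \right)} = 440 + 7 j A^{2}$ ($h{\left(j,A \right)} = \left(A - A \left(-6\right)\right) j A + 440 = \left(A - - 6 A\right) j A + 440 = \left(A + 6 A\right) j A + 440 = 7 A j A + 440 = 7 j A^{2} + 440 = 440 + 7 j A^{2}$)
$h{\left(-189,a{\left(12 \right)} \right)} - -14949 = \left(440 + 7 \left(-189\right) \left(-4\right)^{2}\right) - -14949 = \left(440 + 7 \left(-189\right) 16\right) + 14949 = \left(440 - 21168\right) + 14949 = -20728 + 14949 = -5779$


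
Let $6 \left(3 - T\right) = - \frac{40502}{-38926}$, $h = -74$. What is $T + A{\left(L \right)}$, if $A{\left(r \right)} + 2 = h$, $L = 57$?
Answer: $- \frac{8545045}{116778} \approx -73.173$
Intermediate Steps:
$T = \frac{330083}{116778}$ ($T = 3 - \frac{\left(-40502\right) \frac{1}{-38926}}{6} = 3 - \frac{\left(-40502\right) \left(- \frac{1}{38926}\right)}{6} = 3 - \frac{20251}{116778} = \frac{330083}{116778} \approx 2.8266$)
$A{\left(r \right)} = -76$ ($A{\left(r \right)} = -2 - 74 = -76$)
$T + A{\left(L \right)} = \frac{330083}{116778} - 76 = - \frac{8545045}{116778}$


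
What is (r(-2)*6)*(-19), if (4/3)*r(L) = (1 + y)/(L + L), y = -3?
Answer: -171/4 ≈ -42.750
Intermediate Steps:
r(L) = -3/(4*L) (r(L) = 3*((1 - 3)/(L + L))/4 = 3*(-2*1/(2*L))/4 = 3*(-1/L)/4 = -3/(4*L))
(r(-2)*6)*(-19) = (-¾/(-2)*6)*(-19) = (-¾*(-½)*6)*(-19) = ((3/8)*6)*(-19) = (9/4)*(-19) = -171/4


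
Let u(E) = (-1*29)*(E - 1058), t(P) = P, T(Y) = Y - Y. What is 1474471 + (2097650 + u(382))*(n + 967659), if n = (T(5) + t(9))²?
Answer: 2048952860431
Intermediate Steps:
T(Y) = 0
n = 81 (n = (0 + 9)² = 9² = 81)
u(E) = 30682 - 29*E (u(E) = -29*(-1058 + E) = 30682 - 29*E)
1474471 + (2097650 + u(382))*(n + 967659) = 1474471 + (2097650 + (30682 - 29*382))*(81 + 967659) = 1474471 + (2097650 + (30682 - 11078))*967740 = 1474471 + (2097650 + 19604)*967740 = 1474471 + 2117254*967740 = 1474471 + 2048951385960 = 2048952860431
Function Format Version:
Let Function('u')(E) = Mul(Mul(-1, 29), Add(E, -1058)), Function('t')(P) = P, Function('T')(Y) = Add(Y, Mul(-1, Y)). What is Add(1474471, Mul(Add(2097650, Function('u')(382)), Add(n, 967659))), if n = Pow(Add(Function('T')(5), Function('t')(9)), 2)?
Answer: 2048952860431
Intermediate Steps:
Function('T')(Y) = 0
n = 81 (n = Pow(Add(0, 9), 2) = Pow(9, 2) = 81)
Function('u')(E) = Add(30682, Mul(-29, E)) (Function('u')(E) = Mul(-29, Add(-1058, E)) = Add(30682, Mul(-29, E)))
Add(1474471, Mul(Add(2097650, Function('u')(382)), Add(n, 967659))) = Add(1474471, Mul(Add(2097650, Add(30682, Mul(-29, 382))), Add(81, 967659))) = Add(1474471, Mul(Add(2097650, Add(30682, -11078)), 967740)) = Add(1474471, Mul(Add(2097650, 19604), 967740)) = Add(1474471, Mul(2117254, 967740)) = Add(1474471, 2048951385960) = 2048952860431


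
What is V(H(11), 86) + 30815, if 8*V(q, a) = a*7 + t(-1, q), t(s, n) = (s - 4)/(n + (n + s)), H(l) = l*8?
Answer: 8649269/280 ≈ 30890.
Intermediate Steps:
H(l) = 8*l
t(s, n) = (-4 + s)/(s + 2*n)
V(q, a) = -5/(8*(-1 + 2*q)) + 7*a/8 (V(q, a) = (a*7 + (-4 - 1)/(-1 + 2*q))/8 = (7*a - 5/(-1 + 2*q))/8 = (-5/(-1 + 2*q) + 7*a)/8 = -5/(8*(-1 + 2*q)) + 7*a/8)
V(H(11), 86) + 30815 = (-5 + 7*86*(-1 + 2*(8*11)))/(8*(-1 + 2*(8*11))) + 30815 = (-5 + 7*86*(-1 + 2*88))/(8*(-1 + 2*88)) + 30815 = (-5 + 7*86*(-1 + 176))/(8*(-1 + 176)) + 30815 = (⅛)*(-5 + 7*86*175)/175 + 30815 = (⅛)*(1/175)*(-5 + 105350) + 30815 = (⅛)*(1/175)*105345 + 30815 = 21069/280 + 30815 = 8649269/280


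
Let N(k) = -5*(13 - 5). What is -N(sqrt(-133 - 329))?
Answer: 40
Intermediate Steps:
N(k) = -40 (N(k) = -5*8 = -40)
-N(sqrt(-133 - 329)) = -1*(-40) = 40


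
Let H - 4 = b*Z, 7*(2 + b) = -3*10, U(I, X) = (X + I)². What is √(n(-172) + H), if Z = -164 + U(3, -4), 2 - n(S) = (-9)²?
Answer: 17*√161/7 ≈ 30.815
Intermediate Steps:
U(I, X) = (I + X)²
n(S) = -79 (n(S) = 2 - 1*(-9)² = 2 - 1*81 = 2 - 81 = -79)
b = -44/7 (b = -2 + (-3*10)/7 = -2 + (⅐)*(-30) = -2 - 30/7 = -44/7 ≈ -6.2857)
Z = -163 (Z = -164 + (3 - 4)² = -164 + (-1)² = -164 + 1 = -163)
H = 7200/7 (H = 4 - 44/7*(-163) = 4 + 7172/7 = 7200/7 ≈ 1028.6)
√(n(-172) + H) = √(-79 + 7200/7) = √(6647/7) = 17*√161/7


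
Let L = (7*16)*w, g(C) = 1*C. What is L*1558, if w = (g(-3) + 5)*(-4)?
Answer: -1395968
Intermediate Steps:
g(C) = C
w = -8 (w = (-3 + 5)*(-4) = 2*(-4) = -8)
L = -896 (L = (7*16)*(-8) = 112*(-8) = -896)
L*1558 = -896*1558 = -1395968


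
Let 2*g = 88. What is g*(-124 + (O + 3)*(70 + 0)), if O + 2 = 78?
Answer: 237864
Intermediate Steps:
g = 44 (g = (½)*88 = 44)
O = 76 (O = -2 + 78 = 76)
g*(-124 + (O + 3)*(70 + 0)) = 44*(-124 + (76 + 3)*(70 + 0)) = 44*(-124 + 79*70) = 44*(-124 + 5530) = 44*5406 = 237864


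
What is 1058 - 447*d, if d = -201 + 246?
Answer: -19057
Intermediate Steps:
d = 45
1058 - 447*d = 1058 - 447*45 = 1058 - 20115 = -19057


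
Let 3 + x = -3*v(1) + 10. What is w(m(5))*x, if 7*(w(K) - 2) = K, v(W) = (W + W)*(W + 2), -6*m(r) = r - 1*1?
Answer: -440/21 ≈ -20.952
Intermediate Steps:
m(r) = ⅙ - r/6 (m(r) = -(r - 1*1)/6 = -(r - 1)/6 = -(-1 + r)/6 = ⅙ - r/6)
v(W) = 2*W*(2 + W) (v(W) = (2*W)*(2 + W) = 2*W*(2 + W))
x = -11 (x = -3 + (-6*(2 + 1) + 10) = -3 + (-6*3 + 10) = -3 + (-3*6 + 10) = -3 + (-18 + 10) = -3 - 8 = -11)
w(K) = 2 + K/7
w(m(5))*x = (2 + (⅙ - ⅙*5)/7)*(-11) = (2 + (⅙ - ⅚)/7)*(-11) = (2 + (⅐)*(-⅔))*(-11) = (2 - 2/21)*(-11) = (40/21)*(-11) = -440/21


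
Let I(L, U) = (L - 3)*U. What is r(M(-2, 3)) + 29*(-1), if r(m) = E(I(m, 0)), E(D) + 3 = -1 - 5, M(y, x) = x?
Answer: -38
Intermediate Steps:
I(L, U) = U*(-3 + L) (I(L, U) = (-3 + L)*U = U*(-3 + L))
E(D) = -9 (E(D) = -3 + (-1 - 5) = -3 - 6 = -9)
r(m) = -9
r(M(-2, 3)) + 29*(-1) = -9 + 29*(-1) = -9 - 29 = -38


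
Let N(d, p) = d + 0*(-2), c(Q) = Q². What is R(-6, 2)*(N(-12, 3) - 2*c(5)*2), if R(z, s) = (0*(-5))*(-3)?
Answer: 0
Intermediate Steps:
R(z, s) = 0 (R(z, s) = 0*(-3) = 0)
N(d, p) = d (N(d, p) = d + 0 = d)
R(-6, 2)*(N(-12, 3) - 2*c(5)*2) = 0*(-12 - 2*5²*2) = 0*(-12 - 2*25*2) = 0*(-12 - 50*2) = 0*(-12 - 100) = 0*(-112) = 0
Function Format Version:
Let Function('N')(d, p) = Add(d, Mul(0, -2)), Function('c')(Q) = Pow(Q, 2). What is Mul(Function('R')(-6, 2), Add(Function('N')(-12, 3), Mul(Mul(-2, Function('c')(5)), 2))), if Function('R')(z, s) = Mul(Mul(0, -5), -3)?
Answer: 0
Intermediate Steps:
Function('R')(z, s) = 0 (Function('R')(z, s) = Mul(0, -3) = 0)
Function('N')(d, p) = d (Function('N')(d, p) = Add(d, 0) = d)
Mul(Function('R')(-6, 2), Add(Function('N')(-12, 3), Mul(Mul(-2, Function('c')(5)), 2))) = Mul(0, Add(-12, Mul(Mul(-2, Pow(5, 2)), 2))) = Mul(0, Add(-12, Mul(Mul(-2, 25), 2))) = Mul(0, Add(-12, Mul(-50, 2))) = Mul(0, Add(-12, -100)) = Mul(0, -112) = 0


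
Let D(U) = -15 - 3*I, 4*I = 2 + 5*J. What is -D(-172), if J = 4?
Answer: 63/2 ≈ 31.500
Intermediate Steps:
I = 11/2 (I = (2 + 5*4)/4 = (2 + 20)/4 = (¼)*22 = 11/2 ≈ 5.5000)
D(U) = -63/2 (D(U) = -15 - 3*11/2 = -15 - 33/2 = -63/2)
-D(-172) = -1*(-63/2) = 63/2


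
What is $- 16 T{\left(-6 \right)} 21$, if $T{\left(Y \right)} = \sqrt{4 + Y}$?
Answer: $- 336 i \sqrt{2} \approx - 475.18 i$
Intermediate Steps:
$- 16 T{\left(-6 \right)} 21 = - 16 \sqrt{4 - 6} \cdot 21 = - 16 \sqrt{-2} \cdot 21 = - 16 i \sqrt{2} \cdot 21 = - 336 i \sqrt{2}$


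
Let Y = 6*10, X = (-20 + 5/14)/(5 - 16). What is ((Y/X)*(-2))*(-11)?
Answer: 3696/5 ≈ 739.20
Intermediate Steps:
X = 25/14 (X = (-20 + 5*(1/14))/(-11) = (-20 + 5/14)*(-1/11) = -275/14*(-1/11) = 25/14 ≈ 1.7857)
Y = 60
((Y/X)*(-2))*(-11) = ((60/(25/14))*(-2))*(-11) = ((60*(14/25))*(-2))*(-11) = ((168/5)*(-2))*(-11) = -336/5*(-11) = 3696/5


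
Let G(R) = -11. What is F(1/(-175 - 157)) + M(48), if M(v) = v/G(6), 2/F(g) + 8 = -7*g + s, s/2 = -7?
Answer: -357560/80267 ≈ -4.4546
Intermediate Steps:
s = -14 (s = 2*(-7) = -14)
F(g) = 2/(-22 - 7*g) (F(g) = 2/(-8 + (-7*g - 14)) = 2/(-8 + (-14 - 7*g)) = 2/(-22 - 7*g))
M(v) = -v/11 (M(v) = v/(-11) = v*(-1/11) = -v/11)
F(1/(-175 - 157)) + M(48) = -2/(22 + 7/(-175 - 157)) - 1/11*48 = -2/(22 + 7/(-332)) - 48/11 = -2/(22 + 7*(-1/332)) - 48/11 = -2/(22 - 7/332) - 48/11 = -2/7297/332 - 48/11 = -2*332/7297 - 48/11 = -664/7297 - 48/11 = -357560/80267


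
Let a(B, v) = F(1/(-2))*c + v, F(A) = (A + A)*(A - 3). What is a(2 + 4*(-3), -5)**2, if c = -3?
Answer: 961/4 ≈ 240.25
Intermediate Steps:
F(A) = 2*A*(-3 + A) (F(A) = (2*A)*(-3 + A) = 2*A*(-3 + A))
a(B, v) = -21/2 + v (a(B, v) = (2*(-3 + 1/(-2))/(-2))*(-3) + v = (2*(-1/2)*(-3 - 1/2))*(-3) + v = (2*(-1/2)*(-7/2))*(-3) + v = (7/2)*(-3) + v = -21/2 + v)
a(2 + 4*(-3), -5)**2 = (-21/2 - 5)**2 = (-31/2)**2 = 961/4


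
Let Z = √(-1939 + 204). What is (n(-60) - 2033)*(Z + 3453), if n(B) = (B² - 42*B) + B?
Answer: 13905231 + 4027*I*√1735 ≈ 1.3905e+7 + 1.6774e+5*I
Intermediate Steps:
n(B) = B² - 41*B
Z = I*√1735 (Z = √(-1735) = I*√1735 ≈ 41.653*I)
(n(-60) - 2033)*(Z + 3453) = (-60*(-41 - 60) - 2033)*(I*√1735 + 3453) = (-60*(-101) - 2033)*(3453 + I*√1735) = (6060 - 2033)*(3453 + I*√1735) = 4027*(3453 + I*√1735) = 13905231 + 4027*I*√1735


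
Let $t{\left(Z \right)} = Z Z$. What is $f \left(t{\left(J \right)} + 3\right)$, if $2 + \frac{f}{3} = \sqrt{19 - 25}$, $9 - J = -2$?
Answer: $-744 + 372 i \sqrt{6} \approx -744.0 + 911.21 i$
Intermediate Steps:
$J = 11$ ($J = 9 - -2 = 9 + 2 = 11$)
$t{\left(Z \right)} = Z^{2}$
$f = -6 + 3 i \sqrt{6}$ ($f = -6 + 3 \sqrt{19 - 25} = -6 + 3 \sqrt{-6} = -6 + 3 i \sqrt{6} \approx -6.0 + 7.3485 i$)
$f \left(t{\left(J \right)} + 3\right) = \left(-6 + 3 i \sqrt{6}\right) \left(11^{2} + 3\right) = \left(-6 + 3 i \sqrt{6}\right) \left(121 + 3\right) = \left(-6 + 3 i \sqrt{6}\right) 124 = -744 + 372 i \sqrt{6}$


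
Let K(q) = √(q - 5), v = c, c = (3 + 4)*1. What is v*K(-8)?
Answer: 7*I*√13 ≈ 25.239*I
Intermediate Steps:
c = 7 (c = 7*1 = 7)
v = 7
K(q) = √(-5 + q)
v*K(-8) = 7*√(-5 - 8) = 7*√(-13) = 7*(I*√13) = 7*I*√13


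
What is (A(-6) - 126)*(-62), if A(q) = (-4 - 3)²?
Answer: 4774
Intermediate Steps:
A(q) = 49 (A(q) = (-7)² = 49)
(A(-6) - 126)*(-62) = (49 - 126)*(-62) = -77*(-62) = 4774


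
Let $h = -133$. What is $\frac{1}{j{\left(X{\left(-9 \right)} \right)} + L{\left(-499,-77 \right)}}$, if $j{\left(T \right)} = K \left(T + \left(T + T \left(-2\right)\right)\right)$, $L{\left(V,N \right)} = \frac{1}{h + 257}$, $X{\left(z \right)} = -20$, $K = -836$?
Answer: $124$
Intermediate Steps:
$L{\left(V,N \right)} = \frac{1}{124}$ ($L{\left(V,N \right)} = \frac{1}{-133 + 257} = \frac{1}{124}$)
$j{\left(T \right)} = 0$ ($j{\left(T \right)} = - 836 \left(T + \left(T + T \left(-2\right)\right)\right) = - 836 \left(T + \left(T - 2 T\right)\right) = - 836 \left(T - T\right) = \left(-836\right) 0 = 0$)
$\frac{1}{j{\left(X{\left(-9 \right)} \right)} + L{\left(-499,-77 \right)}} = \frac{1}{0 + \frac{1}{124}} = \frac{1}{\frac{1}{124}} = 124$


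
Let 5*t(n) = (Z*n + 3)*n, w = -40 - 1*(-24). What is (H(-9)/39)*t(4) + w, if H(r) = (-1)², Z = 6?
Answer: -1004/65 ≈ -15.446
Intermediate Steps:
w = -16 (w = -40 + 24 = -16)
t(n) = n*(3 + 6*n)/5 (t(n) = ((6*n + 3)*n)/5 = ((3 + 6*n)*n)/5 = (n*(3 + 6*n))/5 = n*(3 + 6*n)/5)
H(r) = 1
(H(-9)/39)*t(4) + w = (1/39)*((⅗)*4*(1 + 2*4)) - 16 = (1*(1/39))*((⅗)*4*(1 + 8)) - 16 = ((⅗)*4*9)/39 - 16 = (1/39)*(108/5) - 16 = 36/65 - 16 = -1004/65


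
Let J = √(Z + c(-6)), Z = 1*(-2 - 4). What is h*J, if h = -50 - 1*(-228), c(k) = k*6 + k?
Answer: 712*I*√3 ≈ 1233.2*I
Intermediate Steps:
c(k) = 7*k (c(k) = 6*k + k = 7*k)
Z = -6 (Z = 1*(-6) = -6)
J = 4*I*√3 (J = √(-6 + 7*(-6)) = √(-6 - 42) = √(-48) = 4*I*√3 ≈ 6.9282*I)
h = 178 (h = -50 + 228 = 178)
h*J = 178*(4*I*√3) = 712*I*√3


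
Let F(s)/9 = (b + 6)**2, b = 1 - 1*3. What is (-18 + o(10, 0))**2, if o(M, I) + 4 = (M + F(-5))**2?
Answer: 561405636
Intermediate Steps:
b = -2 (b = 1 - 3 = -2)
F(s) = 144 (F(s) = 9*(-2 + 6)**2 = 9*4**2 = 9*16 = 144)
o(M, I) = -4 + (144 + M)**2 (o(M, I) = -4 + (M + 144)**2 = -4 + (144 + M)**2)
(-18 + o(10, 0))**2 = (-18 + (-4 + (144 + 10)**2))**2 = (-18 + (-4 + 154**2))**2 = (-18 + (-4 + 23716))**2 = (-18 + 23712)**2 = 23694**2 = 561405636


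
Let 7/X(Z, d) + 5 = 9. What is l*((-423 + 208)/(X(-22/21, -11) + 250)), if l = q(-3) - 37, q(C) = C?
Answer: 34400/1007 ≈ 34.161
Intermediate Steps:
X(Z, d) = 7/4 (X(Z, d) = 7/(-5 + 9) = 7/4)
l = -40 (l = -3 - 37 = -40)
l*((-423 + 208)/(X(-22/21, -11) + 250)) = -40*(-423 + 208)/(7/4 + 250) = -(-8600)/1007/4 = -(-8600)*4/1007 = -40*(-860/1007) = 34400/1007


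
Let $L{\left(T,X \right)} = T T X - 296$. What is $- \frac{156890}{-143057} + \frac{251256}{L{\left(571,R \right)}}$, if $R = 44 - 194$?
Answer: $\frac{131672213506}{120627749059} \approx 1.0916$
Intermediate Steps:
$R = -150$
$L{\left(T,X \right)} = -296 + X T^{2}$ ($L{\left(T,X \right)} = T^{2} X - 296 = X T^{2} - 296 = -296 + X T^{2}$)
$- \frac{156890}{-143057} + \frac{251256}{L{\left(571,R \right)}} = - \frac{156890}{-143057} + \frac{251256}{-296 - 150 \cdot 571^{2}} = \left(-156890\right) \left(- \frac{1}{143057}\right) + \frac{251256}{-296 - 48906150} = \frac{5410}{4933} + \frac{251256}{-296 - 48906150} = \frac{5410}{4933} + \frac{251256}{-48906446} = \frac{5410}{4933} + 251256 \left(- \frac{1}{48906446}\right) = \frac{5410}{4933} - \frac{125628}{24453223} = \frac{131672213506}{120627749059}$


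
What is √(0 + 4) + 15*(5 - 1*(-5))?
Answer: 152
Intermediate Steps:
√(0 + 4) + 15*(5 - 1*(-5)) = √4 + 15*(5 + 5) = 2 + 15*10 = 2 + 150 = 152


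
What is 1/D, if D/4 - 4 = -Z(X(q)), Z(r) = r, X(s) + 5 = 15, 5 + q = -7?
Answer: -1/24 ≈ -0.041667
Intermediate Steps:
q = -12 (q = -5 - 7 = -12)
X(s) = 10 (X(s) = -5 + 15 = 10)
D = -24 (D = 16 + 4*(-1*10) = 16 + 4*(-10) = 16 - 40 = -24)
1/D = 1/(-24) = -1/24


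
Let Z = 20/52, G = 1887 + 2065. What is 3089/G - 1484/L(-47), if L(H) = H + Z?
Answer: 39056959/1197456 ≈ 32.617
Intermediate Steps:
G = 3952
Z = 5/13 (Z = 20*(1/52) = 5/13 ≈ 0.38462)
L(H) = 5/13 + H (L(H) = H + 5/13 = 5/13 + H)
3089/G - 1484/L(-47) = 3089/3952 - 1484/(5/13 - 47) = 3089*(1/3952) - 1484/(-606/13) = 3089/3952 - 1484*(-13/606) = 3089/3952 + 9646/303 = 39056959/1197456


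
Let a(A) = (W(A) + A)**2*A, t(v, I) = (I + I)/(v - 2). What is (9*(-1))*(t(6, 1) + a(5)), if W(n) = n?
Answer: -9009/2 ≈ -4504.5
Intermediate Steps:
t(v, I) = 2*I/(-2 + v) (t(v, I) = (2*I)/(-2 + v) = 2*I/(-2 + v))
a(A) = 4*A**3 (a(A) = (A + A)**2*A = (2*A)**2*A = (4*A**2)*A = 4*A**3)
(9*(-1))*(t(6, 1) + a(5)) = (9*(-1))*(2*1/(-2 + 6) + 4*5**3) = -9*(2*1/4 + 4*125) = -9*(2*1*(1/4) + 500) = -9*(1/2 + 500) = -9*1001/2 = -9009/2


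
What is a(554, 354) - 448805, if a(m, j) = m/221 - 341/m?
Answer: -54948759815/122434 ≈ -4.4880e+5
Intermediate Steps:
a(m, j) = -341/m + m/221 (a(m, j) = m*(1/221) - 341/m = m/221 - 341/m = -341/m + m/221)
a(554, 354) - 448805 = (-341/554 + (1/221)*554) - 448805 = (-341*1/554 + 554/221) - 448805 = (-341/554 + 554/221) - 448805 = 231555/122434 - 448805 = -54948759815/122434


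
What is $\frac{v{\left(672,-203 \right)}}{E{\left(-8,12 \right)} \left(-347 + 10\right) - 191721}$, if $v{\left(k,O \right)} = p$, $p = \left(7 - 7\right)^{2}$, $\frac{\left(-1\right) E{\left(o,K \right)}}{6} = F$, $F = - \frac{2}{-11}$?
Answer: $0$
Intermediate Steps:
$F = \frac{2}{11}$ ($F = \left(-2\right) \left(- \frac{1}{11}\right) = \frac{2}{11} \approx 0.18182$)
$E{\left(o,K \right)} = - \frac{12}{11}$ ($E{\left(o,K \right)} = \left(-6\right) \frac{2}{11} = - \frac{12}{11}$)
$p = 0$ ($p = 0^{2} = 0$)
$v{\left(k,O \right)} = 0$
$\frac{v{\left(672,-203 \right)}}{E{\left(-8,12 \right)} \left(-347 + 10\right) - 191721} = \frac{0}{- \frac{12 \left(-347 + 10\right)}{11} - 191721} = \frac{0}{\left(- \frac{12}{11}\right) \left(-337\right) - 191721} = \frac{0}{\frac{4044}{11} - 191721} = \frac{0}{- \frac{2104887}{11}} = 0 \left(- \frac{11}{2104887}\right) = 0$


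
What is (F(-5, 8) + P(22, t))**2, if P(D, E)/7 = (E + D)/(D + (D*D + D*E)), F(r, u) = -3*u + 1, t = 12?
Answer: 1557504/3025 ≈ 514.88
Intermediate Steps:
F(r, u) = 1 - 3*u
P(D, E) = 7*(D + E)/(D + D**2 + D*E) (P(D, E) = 7*((E + D)/(D + (D*D + D*E))) = 7*((D + E)/(D + (D**2 + D*E))) = 7*((D + E)/(D + D**2 + D*E)) = 7*(D + E)/(D + D**2 + D*E))
(F(-5, 8) + P(22, t))**2 = ((1 - 3*8) + 7*(22 + 12)/(22*(1 + 22 + 12)))**2 = ((1 - 24) + 7*(1/22)*34/35)**2 = (-23 + 7*(1/22)*(1/35)*34)**2 = (-23 + 17/55)**2 = (-1248/55)**2 = 1557504/3025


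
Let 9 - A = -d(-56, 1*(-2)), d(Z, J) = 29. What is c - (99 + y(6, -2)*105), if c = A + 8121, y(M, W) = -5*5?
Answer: 10685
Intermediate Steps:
y(M, W) = -25
A = 38 (A = 9 - (-1)*29 = 9 - 1*(-29) = 9 + 29 = 38)
c = 8159 (c = 38 + 8121 = 8159)
c - (99 + y(6, -2)*105) = 8159 - (99 - 25*105) = 8159 - (99 - 2625) = 8159 - 1*(-2526) = 8159 + 2526 = 10685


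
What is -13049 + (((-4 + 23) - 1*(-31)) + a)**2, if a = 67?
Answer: 640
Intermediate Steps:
-13049 + (((-4 + 23) - 1*(-31)) + a)**2 = -13049 + (((-4 + 23) - 1*(-31)) + 67)**2 = -13049 + ((19 + 31) + 67)**2 = -13049 + (50 + 67)**2 = -13049 + 117**2 = -13049 + 13689 = 640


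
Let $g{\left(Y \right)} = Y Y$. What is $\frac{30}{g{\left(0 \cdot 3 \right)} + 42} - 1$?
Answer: $- \frac{2}{7} \approx -0.28571$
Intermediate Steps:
$g{\left(Y \right)} = Y^{2}$
$\frac{30}{g{\left(0 \cdot 3 \right)} + 42} - 1 = \frac{30}{\left(0 \cdot 3\right)^{2} + 42} - 1 = \frac{30}{0^{2} + 42} - 1 = \frac{30}{0 + 42} - 1 = \frac{30}{42} - 1 = 30 \cdot \frac{1}{42} - 1 = \frac{5}{7} - 1 = - \frac{2}{7}$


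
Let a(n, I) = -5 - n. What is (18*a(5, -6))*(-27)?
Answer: 4860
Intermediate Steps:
(18*a(5, -6))*(-27) = (18*(-5 - 1*5))*(-27) = (18*(-5 - 5))*(-27) = (18*(-10))*(-27) = -180*(-27) = 4860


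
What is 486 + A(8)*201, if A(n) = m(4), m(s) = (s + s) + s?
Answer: 2898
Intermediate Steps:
m(s) = 3*s (m(s) = 2*s + s = 3*s)
A(n) = 12 (A(n) = 3*4 = 12)
486 + A(8)*201 = 486 + 12*201 = 486 + 2412 = 2898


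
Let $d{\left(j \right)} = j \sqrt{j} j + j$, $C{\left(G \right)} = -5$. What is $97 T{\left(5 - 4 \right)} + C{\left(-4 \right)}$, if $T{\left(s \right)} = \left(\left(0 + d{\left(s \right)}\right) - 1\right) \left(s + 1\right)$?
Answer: $189$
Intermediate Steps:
$d{\left(j \right)} = j + j^{\frac{5}{2}}$ ($d{\left(j \right)} = j^{\frac{3}{2}} j + j = j^{\frac{5}{2}} + j = j + j^{\frac{5}{2}}$)
$T{\left(s \right)} = \left(1 + s\right) \left(-1 + s + s^{\frac{5}{2}}\right)$ ($T{\left(s \right)} = \left(\left(0 + \left(s + s^{\frac{5}{2}}\right)\right) - 1\right) \left(s + 1\right) = \left(\left(s + s^{\frac{5}{2}}\right) - 1\right) \left(1 + s\right) = \left(-1 + s + s^{\frac{5}{2}}\right) \left(1 + s\right) = \left(1 + s\right) \left(-1 + s + s^{\frac{5}{2}}\right)$)
$97 T{\left(5 - 4 \right)} + C{\left(-4 \right)} = 97 \left(-1 + \left(5 - 4\right)^{\frac{5}{2}} + \left(5 - 4\right) \left(\left(5 - 4\right) + \left(5 - 4\right)^{\frac{5}{2}}\right)\right) - 5 = 97 \left(-1 + 1^{\frac{5}{2}} + 1 \left(1 + 1^{\frac{5}{2}}\right)\right) - 5 = 97 \left(-1 + 1 + 1 \left(1 + 1\right)\right) - 5 = 97 \left(-1 + 1 + 1 \cdot 2\right) - 5 = 97 \left(-1 + 1 + 2\right) - 5 = 97 \cdot 2 - 5 = 194 - 5 = 189$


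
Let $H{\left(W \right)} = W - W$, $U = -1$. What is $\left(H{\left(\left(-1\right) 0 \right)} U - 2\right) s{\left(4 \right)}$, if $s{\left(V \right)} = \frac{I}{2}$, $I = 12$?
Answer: $-12$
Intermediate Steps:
$s{\left(V \right)} = 6$ ($s{\left(V \right)} = \frac{12}{2} = 12 \cdot \frac{1}{2} = 6$)
$H{\left(W \right)} = 0$
$\left(H{\left(\left(-1\right) 0 \right)} U - 2\right) s{\left(4 \right)} = \left(0 \left(-1\right) - 2\right) 6 = \left(0 - 2\right) 6 = \left(-2\right) 6 = -12$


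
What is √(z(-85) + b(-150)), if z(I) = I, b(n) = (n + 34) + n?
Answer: 3*I*√39 ≈ 18.735*I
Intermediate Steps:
b(n) = 34 + 2*n (b(n) = (34 + n) + n = 34 + 2*n)
√(z(-85) + b(-150)) = √(-85 + (34 + 2*(-150))) = √(-85 + (34 - 300)) = √(-85 - 266) = √(-351) = 3*I*√39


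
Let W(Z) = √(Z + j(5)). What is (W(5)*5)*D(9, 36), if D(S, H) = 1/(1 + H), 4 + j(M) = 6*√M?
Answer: 5*√(1 + 6*√5)/37 ≈ 0.51309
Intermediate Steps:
j(M) = -4 + 6*√M
W(Z) = √(-4 + Z + 6*√5) (W(Z) = √(Z + (-4 + 6*√5)) = √(-4 + Z + 6*√5))
(W(5)*5)*D(9, 36) = (√(-4 + 5 + 6*√5)*5)/(1 + 36) = (√(1 + 6*√5)*5)/37 = (5*√(1 + 6*√5))*(1/37) = 5*√(1 + 6*√5)/37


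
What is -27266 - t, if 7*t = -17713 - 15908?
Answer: -22463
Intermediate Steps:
t = -4803 (t = (-17713 - 15908)/7 = (⅐)*(-33621) = -4803)
-27266 - t = -27266 - 1*(-4803) = -27266 + 4803 = -22463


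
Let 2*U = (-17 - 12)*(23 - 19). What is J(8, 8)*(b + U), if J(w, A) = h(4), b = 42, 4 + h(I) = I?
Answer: 0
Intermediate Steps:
h(I) = -4 + I
J(w, A) = 0 (J(w, A) = -4 + 4 = 0)
U = -58 (U = ((-17 - 12)*(23 - 19))/2 = (-29*4)/2 = (1/2)*(-116) = -58)
J(8, 8)*(b + U) = 0*(42 - 58) = 0*(-16) = 0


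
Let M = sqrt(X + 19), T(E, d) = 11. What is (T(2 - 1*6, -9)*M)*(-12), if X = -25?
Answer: -132*I*sqrt(6) ≈ -323.33*I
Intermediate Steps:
M = I*sqrt(6) (M = sqrt(-25 + 19) = sqrt(-6) = I*sqrt(6) ≈ 2.4495*I)
(T(2 - 1*6, -9)*M)*(-12) = (11*(I*sqrt(6)))*(-12) = (11*I*sqrt(6))*(-12) = -132*I*sqrt(6)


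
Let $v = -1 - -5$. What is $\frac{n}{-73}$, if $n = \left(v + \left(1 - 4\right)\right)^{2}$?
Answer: $- \frac{1}{73} \approx -0.013699$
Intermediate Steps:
$v = 4$ ($v = -1 + 5 = 4$)
$n = 1$ ($n = \left(4 + \left(1 - 4\right)\right)^{2} = \left(4 - 3\right)^{2} = 1^{2} = 1$)
$\frac{n}{-73} = \frac{1}{-73} \cdot 1 = \left(- \frac{1}{73}\right) 1 = - \frac{1}{73}$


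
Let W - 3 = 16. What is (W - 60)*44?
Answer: -1804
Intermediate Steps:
W = 19 (W = 3 + 16 = 19)
(W - 60)*44 = (19 - 60)*44 = -41*44 = -1804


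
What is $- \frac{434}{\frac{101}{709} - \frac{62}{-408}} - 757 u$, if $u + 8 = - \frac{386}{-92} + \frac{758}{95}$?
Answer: $- \frac{862382888313}{186087710} \approx -4634.3$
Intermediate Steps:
$u = \frac{18243}{4370}$ ($u = -8 + \left(- \frac{386}{-92} + \frac{758}{95}\right) = -8 + \left(\left(-386\right) \left(- \frac{1}{92}\right) + 758 \cdot \frac{1}{95}\right) = -8 + \left(\frac{193}{46} + \frac{758}{95}\right) = -8 + \frac{53203}{4370} = \frac{18243}{4370} \approx 4.1746$)
$- \frac{434}{\frac{101}{709} - \frac{62}{-408}} - 757 u = - \frac{434}{\frac{101}{709} - \frac{62}{-408}} - \frac{13809951}{4370} = - \frac{434}{101 \cdot \frac{1}{709} - - \frac{31}{204}} - \frac{13809951}{4370} = - \frac{434}{\frac{101}{709} + \frac{31}{204}} - \frac{13809951}{4370} = - \frac{434}{\frac{42583}{144636}} - \frac{13809951}{4370} = \left(-434\right) \frac{144636}{42583} - \frac{13809951}{4370} = - \frac{62772024}{42583} - \frac{13809951}{4370} = - \frac{862382888313}{186087710}$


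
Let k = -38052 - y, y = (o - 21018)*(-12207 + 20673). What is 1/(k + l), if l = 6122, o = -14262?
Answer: 1/298648550 ≈ 3.3484e-9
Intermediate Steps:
y = -298680480 (y = (-14262 - 21018)*(-12207 + 20673) = -35280*8466 = -298680480)
k = 298642428 (k = -38052 - 1*(-298680480) = -38052 + 298680480 = 298642428)
1/(k + l) = 1/(298642428 + 6122) = 1/298648550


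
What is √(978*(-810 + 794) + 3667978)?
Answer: √3652330 ≈ 1911.1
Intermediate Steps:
√(978*(-810 + 794) + 3667978) = √(978*(-16) + 3667978) = √(-15648 + 3667978) = √3652330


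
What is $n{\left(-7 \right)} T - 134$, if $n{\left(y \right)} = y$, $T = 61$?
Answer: $-561$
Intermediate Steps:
$n{\left(-7 \right)} T - 134 = \left(-7\right) 61 - 134 = -427 - 134 = -561$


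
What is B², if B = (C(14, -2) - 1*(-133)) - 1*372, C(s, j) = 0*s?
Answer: 57121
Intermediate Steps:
C(s, j) = 0
B = -239 (B = (0 - 1*(-133)) - 1*372 = (0 + 133) - 372 = 133 - 372 = -239)
B² = (-239)² = 57121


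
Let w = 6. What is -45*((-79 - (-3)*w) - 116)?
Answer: 7965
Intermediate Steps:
-45*((-79 - (-3)*w) - 116) = -45*((-79 - (-3)*6) - 116) = -45*((-79 - 1*(-18)) - 116) = -45*((-79 + 18) - 116) = -45*(-61 - 116) = -45*(-177) = 7965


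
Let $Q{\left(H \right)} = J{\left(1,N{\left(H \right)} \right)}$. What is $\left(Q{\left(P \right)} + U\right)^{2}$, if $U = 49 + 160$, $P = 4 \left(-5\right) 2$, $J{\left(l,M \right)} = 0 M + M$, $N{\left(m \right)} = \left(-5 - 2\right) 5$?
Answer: $30276$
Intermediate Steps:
$N{\left(m \right)} = -35$ ($N{\left(m \right)} = \left(-7\right) 5 = -35$)
$J{\left(l,M \right)} = M$ ($J{\left(l,M \right)} = 0 + M = M$)
$P = -40$ ($P = \left(-20\right) 2 = -40$)
$U = 209$
$Q{\left(H \right)} = -35$
$\left(Q{\left(P \right)} + U\right)^{2} = \left(-35 + 209\right)^{2} = 174^{2} = 30276$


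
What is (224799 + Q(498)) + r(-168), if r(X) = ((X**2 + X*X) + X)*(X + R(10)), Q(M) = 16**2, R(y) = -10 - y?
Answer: -10355585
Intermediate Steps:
Q(M) = 256
r(X) = (-20 + X)*(X + 2*X**2) (r(X) = ((X**2 + X*X) + X)*(X + (-10 - 1*10)) = ((X**2 + X**2) + X)*(X + (-10 - 10)) = (2*X**2 + X)*(X - 20) = (X + 2*X**2)*(-20 + X) = (-20 + X)*(X + 2*X**2))
(224799 + Q(498)) + r(-168) = (224799 + 256) - 168*(-20 - 39*(-168) + 2*(-168)**2) = 225055 - 168*(-20 + 6552 + 2*28224) = 225055 - 168*(-20 + 6552 + 56448) = 225055 - 168*62980 = 225055 - 10580640 = -10355585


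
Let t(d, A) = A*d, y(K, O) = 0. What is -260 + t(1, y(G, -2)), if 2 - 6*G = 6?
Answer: -260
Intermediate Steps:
G = -2/3 (G = 1/3 - 1/6*6 = 1/3 - 1 = -2/3 ≈ -0.66667)
-260 + t(1, y(G, -2)) = -260 + 0*1 = -260 + 0 = -260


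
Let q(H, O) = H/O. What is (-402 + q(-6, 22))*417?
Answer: -1845225/11 ≈ -1.6775e+5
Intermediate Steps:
(-402 + q(-6, 22))*417 = (-402 - 6/22)*417 = (-402 - 6*1/22)*417 = (-402 - 3/11)*417 = -4425/11*417 = -1845225/11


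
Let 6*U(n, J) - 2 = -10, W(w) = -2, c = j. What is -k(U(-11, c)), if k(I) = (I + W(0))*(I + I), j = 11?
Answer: -80/9 ≈ -8.8889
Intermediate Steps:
c = 11
U(n, J) = -4/3 (U(n, J) = ⅓ + (⅙)*(-10) = ⅓ - 5/3 = -4/3)
k(I) = 2*I*(-2 + I) (k(I) = (I - 2)*(I + I) = (-2 + I)*(2*I) = 2*I*(-2 + I))
-k(U(-11, c)) = -2*(-4)*(-2 - 4/3)/3 = -2*(-4)*(-10)/(3*3) = -1*80/9 = -80/9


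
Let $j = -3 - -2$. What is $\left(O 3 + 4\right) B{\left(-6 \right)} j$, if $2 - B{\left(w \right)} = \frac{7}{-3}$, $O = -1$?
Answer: $- \frac{13}{3} \approx -4.3333$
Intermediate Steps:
$B{\left(w \right)} = \frac{13}{3}$ ($B{\left(w \right)} = 2 - \frac{7}{-3} = 2 - 7 \left(- \frac{1}{3}\right) = 2 - - \frac{7}{3} = 2 + \frac{7}{3} = \frac{13}{3}$)
$j = -1$ ($j = -3 + 2 = -1$)
$\left(O 3 + 4\right) B{\left(-6 \right)} j = \left(\left(-1\right) 3 + 4\right) \frac{13}{3} \left(-1\right) = \left(-3 + 4\right) \frac{13}{3} \left(-1\right) = 1 \cdot \frac{13}{3} \left(-1\right) = \frac{13}{3} \left(-1\right) = - \frac{13}{3}$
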